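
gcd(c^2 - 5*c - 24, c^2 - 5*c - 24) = c^2 - 5*c - 24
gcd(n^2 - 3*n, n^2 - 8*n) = n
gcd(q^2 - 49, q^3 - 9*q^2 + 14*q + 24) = 1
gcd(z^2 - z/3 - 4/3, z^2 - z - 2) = z + 1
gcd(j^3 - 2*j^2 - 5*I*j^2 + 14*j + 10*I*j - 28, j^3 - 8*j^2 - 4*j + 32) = j - 2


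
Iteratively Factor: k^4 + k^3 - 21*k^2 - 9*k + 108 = (k + 4)*(k^3 - 3*k^2 - 9*k + 27) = (k - 3)*(k + 4)*(k^2 - 9) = (k - 3)^2*(k + 4)*(k + 3)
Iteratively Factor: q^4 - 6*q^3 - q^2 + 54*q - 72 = (q - 2)*(q^3 - 4*q^2 - 9*q + 36) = (q - 3)*(q - 2)*(q^2 - q - 12) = (q - 4)*(q - 3)*(q - 2)*(q + 3)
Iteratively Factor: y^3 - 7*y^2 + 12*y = (y)*(y^2 - 7*y + 12) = y*(y - 4)*(y - 3)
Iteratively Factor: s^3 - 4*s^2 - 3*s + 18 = (s + 2)*(s^2 - 6*s + 9) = (s - 3)*(s + 2)*(s - 3)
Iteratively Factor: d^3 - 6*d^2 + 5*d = (d - 1)*(d^2 - 5*d) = (d - 5)*(d - 1)*(d)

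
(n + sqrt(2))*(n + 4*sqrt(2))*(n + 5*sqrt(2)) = n^3 + 10*sqrt(2)*n^2 + 58*n + 40*sqrt(2)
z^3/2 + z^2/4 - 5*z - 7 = (z/2 + 1)*(z - 7/2)*(z + 2)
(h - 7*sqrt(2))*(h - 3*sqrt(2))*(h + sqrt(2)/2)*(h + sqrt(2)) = h^4 - 17*sqrt(2)*h^3/2 + 13*h^2 + 53*sqrt(2)*h + 42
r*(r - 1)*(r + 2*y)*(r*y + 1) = r^4*y + 2*r^3*y^2 - r^3*y + r^3 - 2*r^2*y^2 + 2*r^2*y - r^2 - 2*r*y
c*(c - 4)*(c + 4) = c^3 - 16*c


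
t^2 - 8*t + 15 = (t - 5)*(t - 3)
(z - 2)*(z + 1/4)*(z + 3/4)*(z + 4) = z^4 + 3*z^3 - 93*z^2/16 - 61*z/8 - 3/2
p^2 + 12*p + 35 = (p + 5)*(p + 7)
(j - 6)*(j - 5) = j^2 - 11*j + 30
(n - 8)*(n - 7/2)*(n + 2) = n^3 - 19*n^2/2 + 5*n + 56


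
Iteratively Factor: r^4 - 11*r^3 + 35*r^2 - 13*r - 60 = (r - 5)*(r^3 - 6*r^2 + 5*r + 12) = (r - 5)*(r + 1)*(r^2 - 7*r + 12) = (r - 5)*(r - 4)*(r + 1)*(r - 3)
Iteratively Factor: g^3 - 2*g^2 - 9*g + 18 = (g - 3)*(g^2 + g - 6) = (g - 3)*(g + 3)*(g - 2)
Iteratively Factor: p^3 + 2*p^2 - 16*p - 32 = (p + 2)*(p^2 - 16) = (p + 2)*(p + 4)*(p - 4)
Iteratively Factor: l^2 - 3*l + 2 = (l - 2)*(l - 1)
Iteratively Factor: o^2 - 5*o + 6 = (o - 3)*(o - 2)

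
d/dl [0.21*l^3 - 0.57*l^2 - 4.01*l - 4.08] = 0.63*l^2 - 1.14*l - 4.01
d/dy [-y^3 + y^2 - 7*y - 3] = -3*y^2 + 2*y - 7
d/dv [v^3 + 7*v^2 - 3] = v*(3*v + 14)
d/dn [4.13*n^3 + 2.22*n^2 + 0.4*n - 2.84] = 12.39*n^2 + 4.44*n + 0.4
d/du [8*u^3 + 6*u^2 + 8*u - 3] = 24*u^2 + 12*u + 8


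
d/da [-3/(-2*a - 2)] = -3/(2*(a + 1)^2)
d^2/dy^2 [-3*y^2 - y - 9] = -6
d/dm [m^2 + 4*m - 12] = 2*m + 4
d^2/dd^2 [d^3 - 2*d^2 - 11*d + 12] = 6*d - 4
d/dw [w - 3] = 1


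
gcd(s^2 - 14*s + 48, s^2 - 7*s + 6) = s - 6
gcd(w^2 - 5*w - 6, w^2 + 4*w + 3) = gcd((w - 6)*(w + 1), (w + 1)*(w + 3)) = w + 1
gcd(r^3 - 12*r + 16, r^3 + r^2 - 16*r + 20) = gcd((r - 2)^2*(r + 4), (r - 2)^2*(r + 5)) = r^2 - 4*r + 4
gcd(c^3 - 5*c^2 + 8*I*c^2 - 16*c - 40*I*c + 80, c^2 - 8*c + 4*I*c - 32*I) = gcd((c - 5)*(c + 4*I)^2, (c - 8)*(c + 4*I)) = c + 4*I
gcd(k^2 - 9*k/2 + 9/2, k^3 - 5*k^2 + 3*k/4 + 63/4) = k - 3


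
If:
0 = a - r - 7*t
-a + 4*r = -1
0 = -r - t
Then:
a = 3/5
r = -1/10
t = 1/10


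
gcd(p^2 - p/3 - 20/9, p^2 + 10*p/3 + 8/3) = p + 4/3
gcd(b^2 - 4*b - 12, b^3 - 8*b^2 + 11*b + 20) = 1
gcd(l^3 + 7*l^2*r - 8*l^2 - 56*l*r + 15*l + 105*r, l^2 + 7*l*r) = l + 7*r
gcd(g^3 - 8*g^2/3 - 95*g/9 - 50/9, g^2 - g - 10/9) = g + 2/3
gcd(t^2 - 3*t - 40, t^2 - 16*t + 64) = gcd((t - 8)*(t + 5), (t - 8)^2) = t - 8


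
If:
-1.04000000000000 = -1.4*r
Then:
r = 0.74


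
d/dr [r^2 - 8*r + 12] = 2*r - 8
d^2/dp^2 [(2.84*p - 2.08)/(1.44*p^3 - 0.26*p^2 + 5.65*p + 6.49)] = (35.334144*p^5 - 58.136832*p^4 - 33.36848*p^3 - 420.878976*p^2 + 163.719504*p - 348.094264)/(2.985984*p^9 - 1.617408*p^8 + 35.439552*p^7 + 27.663256*p^6 + 124.471884*p^5 + 293.232462*p^4 + 305.118097*p^3 + 588.677397*p^2 + 713.935695*p + 273.359449)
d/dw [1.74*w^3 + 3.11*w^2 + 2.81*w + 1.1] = 5.22*w^2 + 6.22*w + 2.81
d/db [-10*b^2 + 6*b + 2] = 6 - 20*b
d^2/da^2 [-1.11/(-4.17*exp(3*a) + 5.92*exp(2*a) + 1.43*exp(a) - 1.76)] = ((-41.6583*exp(2*a) + 26.2848*exp(a) + 1.5873)*(4.17*exp(3*a) - 5.92*exp(2*a) - 1.43*exp(a) + 1.76) + 1.11*(-25.02*exp(2*a) + 23.68*exp(a) + 2.86)*(-12.51*exp(2*a) + 11.84*exp(a) + 1.43)*exp(a))*exp(a)/(4.17*exp(3*a) - 5.92*exp(2*a) - 1.43*exp(a) + 1.76)^3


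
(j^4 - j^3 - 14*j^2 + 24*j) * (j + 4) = j^5 + 3*j^4 - 18*j^3 - 32*j^2 + 96*j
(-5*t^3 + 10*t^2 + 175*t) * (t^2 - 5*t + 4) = -5*t^5 + 35*t^4 + 105*t^3 - 835*t^2 + 700*t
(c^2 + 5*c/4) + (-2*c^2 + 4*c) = -c^2 + 21*c/4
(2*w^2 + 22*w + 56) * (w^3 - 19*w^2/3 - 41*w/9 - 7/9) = 2*w^5 + 28*w^4/3 - 832*w^3/9 - 4108*w^2/9 - 2450*w/9 - 392/9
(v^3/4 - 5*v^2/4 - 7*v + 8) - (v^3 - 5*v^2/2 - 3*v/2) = -3*v^3/4 + 5*v^2/4 - 11*v/2 + 8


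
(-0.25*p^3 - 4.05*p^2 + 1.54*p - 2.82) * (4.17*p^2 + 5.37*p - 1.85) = -1.0425*p^5 - 18.231*p^4 - 14.8642*p^3 + 4.0029*p^2 - 17.9924*p + 5.217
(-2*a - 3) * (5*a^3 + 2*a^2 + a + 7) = -10*a^4 - 19*a^3 - 8*a^2 - 17*a - 21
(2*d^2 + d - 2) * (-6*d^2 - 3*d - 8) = -12*d^4 - 12*d^3 - 7*d^2 - 2*d + 16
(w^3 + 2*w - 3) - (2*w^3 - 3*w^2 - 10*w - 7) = -w^3 + 3*w^2 + 12*w + 4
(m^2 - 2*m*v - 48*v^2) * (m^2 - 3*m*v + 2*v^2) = m^4 - 5*m^3*v - 40*m^2*v^2 + 140*m*v^3 - 96*v^4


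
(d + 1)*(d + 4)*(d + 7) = d^3 + 12*d^2 + 39*d + 28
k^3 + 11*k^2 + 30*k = k*(k + 5)*(k + 6)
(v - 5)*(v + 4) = v^2 - v - 20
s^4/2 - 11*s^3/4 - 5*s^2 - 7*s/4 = s*(s/2 + 1/2)*(s - 7)*(s + 1/2)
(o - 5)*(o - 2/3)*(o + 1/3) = o^3 - 16*o^2/3 + 13*o/9 + 10/9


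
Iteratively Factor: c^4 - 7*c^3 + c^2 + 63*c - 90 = (c - 2)*(c^3 - 5*c^2 - 9*c + 45) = (c - 5)*(c - 2)*(c^2 - 9) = (c - 5)*(c - 2)*(c + 3)*(c - 3)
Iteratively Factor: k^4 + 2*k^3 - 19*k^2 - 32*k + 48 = (k + 3)*(k^3 - k^2 - 16*k + 16) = (k - 4)*(k + 3)*(k^2 + 3*k - 4) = (k - 4)*(k - 1)*(k + 3)*(k + 4)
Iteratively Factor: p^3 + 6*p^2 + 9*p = (p + 3)*(p^2 + 3*p) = (p + 3)^2*(p)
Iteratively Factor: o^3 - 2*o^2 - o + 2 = (o - 1)*(o^2 - o - 2) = (o - 1)*(o + 1)*(o - 2)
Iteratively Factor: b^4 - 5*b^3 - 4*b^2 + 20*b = (b - 5)*(b^3 - 4*b) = b*(b - 5)*(b^2 - 4) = b*(b - 5)*(b + 2)*(b - 2)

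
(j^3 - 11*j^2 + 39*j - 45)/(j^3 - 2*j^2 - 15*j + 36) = (j - 5)/(j + 4)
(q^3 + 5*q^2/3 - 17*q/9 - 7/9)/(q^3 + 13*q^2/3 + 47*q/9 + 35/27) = 3*(q - 1)/(3*q + 5)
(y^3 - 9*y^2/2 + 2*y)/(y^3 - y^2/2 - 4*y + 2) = y*(y - 4)/(y^2 - 4)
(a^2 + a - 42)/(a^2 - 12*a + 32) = (a^2 + a - 42)/(a^2 - 12*a + 32)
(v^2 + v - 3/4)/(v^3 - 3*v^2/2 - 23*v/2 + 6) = (v + 3/2)/(v^2 - v - 12)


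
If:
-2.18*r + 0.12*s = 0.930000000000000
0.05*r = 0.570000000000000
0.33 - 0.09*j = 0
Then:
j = 3.67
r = 11.40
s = 214.85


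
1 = 1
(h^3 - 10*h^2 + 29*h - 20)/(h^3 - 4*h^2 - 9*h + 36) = (h^2 - 6*h + 5)/(h^2 - 9)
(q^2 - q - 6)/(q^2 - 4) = (q - 3)/(q - 2)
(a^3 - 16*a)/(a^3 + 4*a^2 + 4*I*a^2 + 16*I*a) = (a - 4)/(a + 4*I)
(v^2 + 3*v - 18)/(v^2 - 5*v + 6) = (v + 6)/(v - 2)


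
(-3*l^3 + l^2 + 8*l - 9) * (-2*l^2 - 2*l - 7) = 6*l^5 + 4*l^4 + 3*l^3 - 5*l^2 - 38*l + 63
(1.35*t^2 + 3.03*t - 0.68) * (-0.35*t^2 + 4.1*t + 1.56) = -0.4725*t^4 + 4.4745*t^3 + 14.767*t^2 + 1.9388*t - 1.0608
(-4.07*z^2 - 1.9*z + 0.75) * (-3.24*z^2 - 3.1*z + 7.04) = 13.1868*z^4 + 18.773*z^3 - 25.1928*z^2 - 15.701*z + 5.28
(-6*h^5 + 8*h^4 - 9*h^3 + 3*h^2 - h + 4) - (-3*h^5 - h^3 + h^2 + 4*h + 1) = -3*h^5 + 8*h^4 - 8*h^3 + 2*h^2 - 5*h + 3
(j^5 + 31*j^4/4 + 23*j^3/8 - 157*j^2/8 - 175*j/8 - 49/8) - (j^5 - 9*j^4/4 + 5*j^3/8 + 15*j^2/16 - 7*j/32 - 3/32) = 10*j^4 + 9*j^3/4 - 329*j^2/16 - 693*j/32 - 193/32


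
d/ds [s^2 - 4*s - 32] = 2*s - 4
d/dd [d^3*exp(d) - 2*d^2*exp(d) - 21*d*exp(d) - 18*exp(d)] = (d^3 + d^2 - 25*d - 39)*exp(d)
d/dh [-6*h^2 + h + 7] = 1 - 12*h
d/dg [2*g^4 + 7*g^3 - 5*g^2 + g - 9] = 8*g^3 + 21*g^2 - 10*g + 1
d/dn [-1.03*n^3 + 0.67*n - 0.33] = 0.67 - 3.09*n^2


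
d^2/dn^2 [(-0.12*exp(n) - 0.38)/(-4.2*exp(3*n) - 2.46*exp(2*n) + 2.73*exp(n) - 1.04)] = (8.46720000000001*exp(6*n) + 64.04832*exp(5*n) + 49.417632*exp(4*n) - 5.523912*exp(3*n) - 24.43662*exp(2*n) - 0.715962000000001*exp(n) + 1.208688)*exp(n)/(74.088*exp(9*n) + 130.1832*exp(8*n) - 68.22144*exp(7*n) - 99.314424*exp(6*n) + 108.815616*exp(5*n) + 2.33555399999999*exp(4*n) - 48.624849*exp(3*n) + 31.235256*exp(2*n) - 8.858304*exp(n) + 1.124864)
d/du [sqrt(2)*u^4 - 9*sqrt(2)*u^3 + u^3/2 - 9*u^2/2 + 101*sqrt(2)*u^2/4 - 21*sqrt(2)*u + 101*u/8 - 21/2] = 4*sqrt(2)*u^3 - 27*sqrt(2)*u^2 + 3*u^2/2 - 9*u + 101*sqrt(2)*u/2 - 21*sqrt(2) + 101/8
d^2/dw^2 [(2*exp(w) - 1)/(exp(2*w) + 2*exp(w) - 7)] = 2*(exp(4*w) - 4*exp(3*w) + 39*exp(2*w) - 2*exp(w) + 42)*exp(w)/(exp(6*w) + 6*exp(5*w) - 9*exp(4*w) - 76*exp(3*w) + 63*exp(2*w) + 294*exp(w) - 343)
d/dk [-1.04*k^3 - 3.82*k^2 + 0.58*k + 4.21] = -3.12*k^2 - 7.64*k + 0.58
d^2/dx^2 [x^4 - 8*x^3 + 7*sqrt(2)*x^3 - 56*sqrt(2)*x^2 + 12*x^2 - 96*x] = 12*x^2 - 48*x + 42*sqrt(2)*x - 112*sqrt(2) + 24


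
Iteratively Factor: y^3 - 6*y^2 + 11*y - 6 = (y - 2)*(y^2 - 4*y + 3) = (y - 2)*(y - 1)*(y - 3)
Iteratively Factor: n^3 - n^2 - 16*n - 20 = (n + 2)*(n^2 - 3*n - 10) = (n + 2)^2*(n - 5)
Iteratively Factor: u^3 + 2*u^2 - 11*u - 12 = (u - 3)*(u^2 + 5*u + 4) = (u - 3)*(u + 4)*(u + 1)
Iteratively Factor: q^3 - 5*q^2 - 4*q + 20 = (q - 5)*(q^2 - 4) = (q - 5)*(q + 2)*(q - 2)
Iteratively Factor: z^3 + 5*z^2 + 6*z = (z + 2)*(z^2 + 3*z) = z*(z + 2)*(z + 3)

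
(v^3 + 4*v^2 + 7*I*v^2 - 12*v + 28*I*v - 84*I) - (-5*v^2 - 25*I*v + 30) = v^3 + 9*v^2 + 7*I*v^2 - 12*v + 53*I*v - 30 - 84*I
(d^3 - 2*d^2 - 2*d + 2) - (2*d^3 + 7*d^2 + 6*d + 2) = -d^3 - 9*d^2 - 8*d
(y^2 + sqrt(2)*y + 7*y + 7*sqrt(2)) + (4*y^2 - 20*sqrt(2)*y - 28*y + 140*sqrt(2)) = 5*y^2 - 19*sqrt(2)*y - 21*y + 147*sqrt(2)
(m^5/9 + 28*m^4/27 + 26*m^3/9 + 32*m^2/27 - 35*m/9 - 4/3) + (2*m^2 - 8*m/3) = m^5/9 + 28*m^4/27 + 26*m^3/9 + 86*m^2/27 - 59*m/9 - 4/3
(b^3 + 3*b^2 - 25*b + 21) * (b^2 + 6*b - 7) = b^5 + 9*b^4 - 14*b^3 - 150*b^2 + 301*b - 147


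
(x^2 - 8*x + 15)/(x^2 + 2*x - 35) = (x - 3)/(x + 7)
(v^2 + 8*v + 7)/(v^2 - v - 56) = (v + 1)/(v - 8)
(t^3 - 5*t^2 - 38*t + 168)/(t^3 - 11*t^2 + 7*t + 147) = (t^2 + 2*t - 24)/(t^2 - 4*t - 21)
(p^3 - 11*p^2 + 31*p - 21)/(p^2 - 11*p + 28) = (p^2 - 4*p + 3)/(p - 4)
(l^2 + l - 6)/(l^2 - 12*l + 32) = (l^2 + l - 6)/(l^2 - 12*l + 32)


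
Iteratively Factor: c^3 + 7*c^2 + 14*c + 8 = (c + 2)*(c^2 + 5*c + 4) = (c + 1)*(c + 2)*(c + 4)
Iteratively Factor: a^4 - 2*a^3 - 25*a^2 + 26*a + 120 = (a - 3)*(a^3 + a^2 - 22*a - 40) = (a - 3)*(a + 4)*(a^2 - 3*a - 10) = (a - 3)*(a + 2)*(a + 4)*(a - 5)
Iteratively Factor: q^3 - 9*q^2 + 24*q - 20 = (q - 2)*(q^2 - 7*q + 10) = (q - 2)^2*(q - 5)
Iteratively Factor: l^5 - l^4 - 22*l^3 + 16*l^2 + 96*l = (l + 4)*(l^4 - 5*l^3 - 2*l^2 + 24*l) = (l + 2)*(l + 4)*(l^3 - 7*l^2 + 12*l) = l*(l + 2)*(l + 4)*(l^2 - 7*l + 12) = l*(l - 4)*(l + 2)*(l + 4)*(l - 3)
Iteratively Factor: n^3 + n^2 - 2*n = (n - 1)*(n^2 + 2*n) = n*(n - 1)*(n + 2)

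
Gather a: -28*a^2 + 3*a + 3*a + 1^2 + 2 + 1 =-28*a^2 + 6*a + 4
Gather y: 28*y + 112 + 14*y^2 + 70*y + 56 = 14*y^2 + 98*y + 168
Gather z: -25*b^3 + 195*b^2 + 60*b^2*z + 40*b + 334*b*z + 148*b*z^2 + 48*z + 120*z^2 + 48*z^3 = -25*b^3 + 195*b^2 + 40*b + 48*z^3 + z^2*(148*b + 120) + z*(60*b^2 + 334*b + 48)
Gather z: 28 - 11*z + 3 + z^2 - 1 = z^2 - 11*z + 30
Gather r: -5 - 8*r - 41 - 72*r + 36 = -80*r - 10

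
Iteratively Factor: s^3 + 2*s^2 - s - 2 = (s - 1)*(s^2 + 3*s + 2) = (s - 1)*(s + 2)*(s + 1)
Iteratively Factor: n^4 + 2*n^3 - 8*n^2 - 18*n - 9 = (n + 3)*(n^3 - n^2 - 5*n - 3) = (n + 1)*(n + 3)*(n^2 - 2*n - 3) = (n + 1)^2*(n + 3)*(n - 3)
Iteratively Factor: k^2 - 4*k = (k - 4)*(k)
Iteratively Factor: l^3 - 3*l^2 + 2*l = (l - 2)*(l^2 - l) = (l - 2)*(l - 1)*(l)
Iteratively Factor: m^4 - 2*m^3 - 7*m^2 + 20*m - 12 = (m - 2)*(m^3 - 7*m + 6) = (m - 2)^2*(m^2 + 2*m - 3) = (m - 2)^2*(m - 1)*(m + 3)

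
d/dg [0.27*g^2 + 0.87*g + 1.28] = 0.54*g + 0.87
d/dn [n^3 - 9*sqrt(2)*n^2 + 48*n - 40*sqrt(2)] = 3*n^2 - 18*sqrt(2)*n + 48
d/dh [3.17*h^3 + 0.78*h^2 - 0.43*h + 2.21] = 9.51*h^2 + 1.56*h - 0.43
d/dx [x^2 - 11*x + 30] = 2*x - 11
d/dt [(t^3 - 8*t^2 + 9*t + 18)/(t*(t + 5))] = (t^4 + 10*t^3 - 49*t^2 - 36*t - 90)/(t^2*(t^2 + 10*t + 25))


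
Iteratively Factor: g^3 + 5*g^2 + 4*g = (g + 4)*(g^2 + g) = g*(g + 4)*(g + 1)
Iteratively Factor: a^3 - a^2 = (a)*(a^2 - a) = a^2*(a - 1)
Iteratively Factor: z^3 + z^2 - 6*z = (z + 3)*(z^2 - 2*z) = (z - 2)*(z + 3)*(z)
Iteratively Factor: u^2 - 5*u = (u - 5)*(u)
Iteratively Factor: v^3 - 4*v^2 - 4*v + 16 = (v - 2)*(v^2 - 2*v - 8) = (v - 4)*(v - 2)*(v + 2)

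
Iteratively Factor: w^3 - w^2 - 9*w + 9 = (w - 1)*(w^2 - 9) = (w - 1)*(w + 3)*(w - 3)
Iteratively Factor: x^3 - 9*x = (x - 3)*(x^2 + 3*x) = x*(x - 3)*(x + 3)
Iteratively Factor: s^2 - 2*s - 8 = (s + 2)*(s - 4)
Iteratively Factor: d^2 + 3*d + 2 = (d + 1)*(d + 2)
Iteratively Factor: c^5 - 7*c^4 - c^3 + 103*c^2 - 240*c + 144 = (c - 1)*(c^4 - 6*c^3 - 7*c^2 + 96*c - 144) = (c - 3)*(c - 1)*(c^3 - 3*c^2 - 16*c + 48) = (c - 4)*(c - 3)*(c - 1)*(c^2 + c - 12) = (c - 4)*(c - 3)^2*(c - 1)*(c + 4)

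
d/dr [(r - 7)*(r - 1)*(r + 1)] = 3*r^2 - 14*r - 1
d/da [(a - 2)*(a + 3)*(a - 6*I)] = 3*a^2 + a*(2 - 12*I) - 6 - 6*I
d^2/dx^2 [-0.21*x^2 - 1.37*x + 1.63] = -0.420000000000000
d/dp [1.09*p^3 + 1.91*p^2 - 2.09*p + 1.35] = 3.27*p^2 + 3.82*p - 2.09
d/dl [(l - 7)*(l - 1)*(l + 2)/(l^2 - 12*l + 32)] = (l^4 - 24*l^3 + 177*l^2 - 412*l - 120)/(l^4 - 24*l^3 + 208*l^2 - 768*l + 1024)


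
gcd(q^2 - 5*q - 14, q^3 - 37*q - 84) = q - 7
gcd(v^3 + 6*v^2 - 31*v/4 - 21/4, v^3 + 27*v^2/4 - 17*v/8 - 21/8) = v^2 + 15*v/2 + 7/2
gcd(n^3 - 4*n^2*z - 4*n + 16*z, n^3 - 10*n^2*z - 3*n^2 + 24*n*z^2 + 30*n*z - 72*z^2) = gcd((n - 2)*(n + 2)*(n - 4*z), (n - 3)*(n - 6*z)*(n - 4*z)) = -n + 4*z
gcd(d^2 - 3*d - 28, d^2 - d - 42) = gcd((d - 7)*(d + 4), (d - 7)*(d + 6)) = d - 7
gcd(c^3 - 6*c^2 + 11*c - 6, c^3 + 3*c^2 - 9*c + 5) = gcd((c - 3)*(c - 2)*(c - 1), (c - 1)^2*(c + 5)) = c - 1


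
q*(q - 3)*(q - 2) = q^3 - 5*q^2 + 6*q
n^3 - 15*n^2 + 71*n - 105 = (n - 7)*(n - 5)*(n - 3)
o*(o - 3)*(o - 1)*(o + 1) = o^4 - 3*o^3 - o^2 + 3*o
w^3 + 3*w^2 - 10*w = w*(w - 2)*(w + 5)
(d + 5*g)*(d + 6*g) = d^2 + 11*d*g + 30*g^2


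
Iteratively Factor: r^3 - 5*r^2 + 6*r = (r - 3)*(r^2 - 2*r) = (r - 3)*(r - 2)*(r)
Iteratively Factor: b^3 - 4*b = (b + 2)*(b^2 - 2*b) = b*(b + 2)*(b - 2)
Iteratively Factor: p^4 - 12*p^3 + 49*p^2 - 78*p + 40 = (p - 2)*(p^3 - 10*p^2 + 29*p - 20) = (p - 2)*(p - 1)*(p^2 - 9*p + 20) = (p - 4)*(p - 2)*(p - 1)*(p - 5)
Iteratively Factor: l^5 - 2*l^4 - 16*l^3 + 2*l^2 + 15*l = (l - 5)*(l^4 + 3*l^3 - l^2 - 3*l) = l*(l - 5)*(l^3 + 3*l^2 - l - 3) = l*(l - 5)*(l - 1)*(l^2 + 4*l + 3) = l*(l - 5)*(l - 1)*(l + 1)*(l + 3)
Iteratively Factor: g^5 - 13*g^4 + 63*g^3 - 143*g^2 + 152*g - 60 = (g - 2)*(g^4 - 11*g^3 + 41*g^2 - 61*g + 30) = (g - 5)*(g - 2)*(g^3 - 6*g^2 + 11*g - 6) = (g - 5)*(g - 2)*(g - 1)*(g^2 - 5*g + 6) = (g - 5)*(g - 3)*(g - 2)*(g - 1)*(g - 2)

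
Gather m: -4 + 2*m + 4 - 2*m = 0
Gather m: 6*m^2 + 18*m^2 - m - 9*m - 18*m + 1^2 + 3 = 24*m^2 - 28*m + 4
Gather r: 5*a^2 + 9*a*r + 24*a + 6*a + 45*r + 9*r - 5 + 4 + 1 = 5*a^2 + 30*a + r*(9*a + 54)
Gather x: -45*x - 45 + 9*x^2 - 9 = 9*x^2 - 45*x - 54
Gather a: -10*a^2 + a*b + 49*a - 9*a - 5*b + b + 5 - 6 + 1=-10*a^2 + a*(b + 40) - 4*b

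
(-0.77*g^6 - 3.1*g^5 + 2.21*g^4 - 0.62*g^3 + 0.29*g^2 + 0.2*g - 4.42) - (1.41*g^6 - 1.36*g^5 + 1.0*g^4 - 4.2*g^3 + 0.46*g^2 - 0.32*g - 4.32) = -2.18*g^6 - 1.74*g^5 + 1.21*g^4 + 3.58*g^3 - 0.17*g^2 + 0.52*g - 0.0999999999999996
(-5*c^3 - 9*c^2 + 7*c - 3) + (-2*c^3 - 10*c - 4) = -7*c^3 - 9*c^2 - 3*c - 7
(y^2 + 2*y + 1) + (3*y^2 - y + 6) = 4*y^2 + y + 7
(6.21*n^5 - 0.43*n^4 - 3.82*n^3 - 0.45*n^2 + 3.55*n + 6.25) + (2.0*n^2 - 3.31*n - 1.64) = 6.21*n^5 - 0.43*n^4 - 3.82*n^3 + 1.55*n^2 + 0.24*n + 4.61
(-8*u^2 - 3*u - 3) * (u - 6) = -8*u^3 + 45*u^2 + 15*u + 18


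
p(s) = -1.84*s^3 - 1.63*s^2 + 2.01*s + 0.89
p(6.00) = -443.17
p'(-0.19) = 2.43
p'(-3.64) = -59.26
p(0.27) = 1.28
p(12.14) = -3507.04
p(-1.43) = 0.06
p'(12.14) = -851.10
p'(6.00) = -216.27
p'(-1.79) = -9.84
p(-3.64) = 60.72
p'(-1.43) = -4.62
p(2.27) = -24.47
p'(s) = -5.52*s^2 - 3.26*s + 2.01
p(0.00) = 0.89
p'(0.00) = 2.01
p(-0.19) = 0.46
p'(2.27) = -33.83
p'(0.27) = 0.73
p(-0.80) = -0.82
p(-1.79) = 2.62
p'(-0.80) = 1.09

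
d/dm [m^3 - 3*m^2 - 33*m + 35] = 3*m^2 - 6*m - 33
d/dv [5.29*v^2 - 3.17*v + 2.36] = 10.58*v - 3.17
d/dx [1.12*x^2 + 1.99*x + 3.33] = 2.24*x + 1.99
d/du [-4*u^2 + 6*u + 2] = 6 - 8*u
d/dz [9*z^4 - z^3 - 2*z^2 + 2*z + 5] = 36*z^3 - 3*z^2 - 4*z + 2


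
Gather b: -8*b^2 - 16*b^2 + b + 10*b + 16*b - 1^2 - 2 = -24*b^2 + 27*b - 3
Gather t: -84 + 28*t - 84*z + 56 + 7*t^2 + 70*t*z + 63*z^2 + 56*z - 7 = 7*t^2 + t*(70*z + 28) + 63*z^2 - 28*z - 35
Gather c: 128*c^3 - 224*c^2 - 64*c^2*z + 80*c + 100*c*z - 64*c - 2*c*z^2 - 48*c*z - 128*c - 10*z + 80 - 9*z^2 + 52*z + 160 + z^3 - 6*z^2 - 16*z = 128*c^3 + c^2*(-64*z - 224) + c*(-2*z^2 + 52*z - 112) + z^3 - 15*z^2 + 26*z + 240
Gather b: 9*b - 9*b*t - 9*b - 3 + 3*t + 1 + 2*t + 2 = -9*b*t + 5*t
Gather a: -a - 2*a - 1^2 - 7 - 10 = -3*a - 18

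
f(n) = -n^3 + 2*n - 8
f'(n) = 2 - 3*n^2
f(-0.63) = -9.01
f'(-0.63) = 0.81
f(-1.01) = -8.99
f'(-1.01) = -1.06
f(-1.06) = -8.93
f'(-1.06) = -1.37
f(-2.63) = 4.93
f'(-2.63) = -18.75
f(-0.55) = -8.93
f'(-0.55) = 1.09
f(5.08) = -128.94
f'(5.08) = -75.42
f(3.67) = -50.09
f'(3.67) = -38.41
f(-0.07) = -8.14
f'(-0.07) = 1.99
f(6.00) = -212.00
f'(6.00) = -106.00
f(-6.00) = 196.00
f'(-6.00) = -106.00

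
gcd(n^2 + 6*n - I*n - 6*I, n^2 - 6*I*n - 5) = n - I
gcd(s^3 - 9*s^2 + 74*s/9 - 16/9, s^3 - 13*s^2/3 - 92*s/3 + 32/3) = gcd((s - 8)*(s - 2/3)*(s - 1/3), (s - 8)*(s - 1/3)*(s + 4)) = s^2 - 25*s/3 + 8/3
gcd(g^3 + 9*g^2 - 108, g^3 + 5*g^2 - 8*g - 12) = g + 6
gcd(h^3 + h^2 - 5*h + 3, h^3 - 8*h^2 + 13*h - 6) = h^2 - 2*h + 1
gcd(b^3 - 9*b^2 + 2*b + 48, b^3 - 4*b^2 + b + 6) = b - 3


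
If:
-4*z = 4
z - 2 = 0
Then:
No Solution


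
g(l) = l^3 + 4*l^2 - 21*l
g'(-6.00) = 39.00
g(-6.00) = 54.00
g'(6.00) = 135.00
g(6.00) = 234.00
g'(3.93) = 56.77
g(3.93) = 39.95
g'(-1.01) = -26.02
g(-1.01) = 24.26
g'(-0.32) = -23.25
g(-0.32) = 7.10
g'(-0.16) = -22.20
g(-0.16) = 3.46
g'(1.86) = 4.26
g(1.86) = -18.79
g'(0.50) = -16.25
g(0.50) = -9.38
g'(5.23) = 102.90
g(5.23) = 142.64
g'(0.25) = -18.81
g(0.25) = -4.98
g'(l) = 3*l^2 + 8*l - 21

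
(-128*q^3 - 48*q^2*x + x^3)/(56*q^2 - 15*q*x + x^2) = (16*q^2 + 8*q*x + x^2)/(-7*q + x)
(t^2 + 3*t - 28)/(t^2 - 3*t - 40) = (-t^2 - 3*t + 28)/(-t^2 + 3*t + 40)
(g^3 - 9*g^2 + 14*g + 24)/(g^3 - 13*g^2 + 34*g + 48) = (g - 4)/(g - 8)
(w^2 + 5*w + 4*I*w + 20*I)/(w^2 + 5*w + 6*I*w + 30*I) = (w + 4*I)/(w + 6*I)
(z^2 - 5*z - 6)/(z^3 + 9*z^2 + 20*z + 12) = (z - 6)/(z^2 + 8*z + 12)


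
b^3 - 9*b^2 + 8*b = b*(b - 8)*(b - 1)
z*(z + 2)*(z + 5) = z^3 + 7*z^2 + 10*z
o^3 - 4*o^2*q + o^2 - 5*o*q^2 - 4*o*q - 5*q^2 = (o + 1)*(o - 5*q)*(o + q)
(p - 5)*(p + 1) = p^2 - 4*p - 5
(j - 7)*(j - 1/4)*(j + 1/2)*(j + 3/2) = j^4 - 21*j^3/4 - 12*j^2 - 31*j/16 + 21/16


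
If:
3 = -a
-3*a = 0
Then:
No Solution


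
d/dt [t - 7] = 1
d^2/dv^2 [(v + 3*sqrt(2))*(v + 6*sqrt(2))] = 2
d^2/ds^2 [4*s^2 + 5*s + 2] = 8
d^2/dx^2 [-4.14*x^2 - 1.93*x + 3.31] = -8.28000000000000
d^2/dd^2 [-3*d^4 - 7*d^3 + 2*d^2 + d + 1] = -36*d^2 - 42*d + 4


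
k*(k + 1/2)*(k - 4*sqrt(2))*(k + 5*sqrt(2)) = k^4 + k^3/2 + sqrt(2)*k^3 - 40*k^2 + sqrt(2)*k^2/2 - 20*k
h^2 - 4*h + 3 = (h - 3)*(h - 1)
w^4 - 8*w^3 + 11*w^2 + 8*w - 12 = (w - 6)*(w - 2)*(w - 1)*(w + 1)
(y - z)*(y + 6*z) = y^2 + 5*y*z - 6*z^2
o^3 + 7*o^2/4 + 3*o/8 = o*(o + 1/4)*(o + 3/2)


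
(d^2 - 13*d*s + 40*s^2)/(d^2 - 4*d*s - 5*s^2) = (d - 8*s)/(d + s)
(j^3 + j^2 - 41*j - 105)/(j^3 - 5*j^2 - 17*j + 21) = (j + 5)/(j - 1)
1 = 1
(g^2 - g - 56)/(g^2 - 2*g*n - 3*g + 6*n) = (g^2 - g - 56)/(g^2 - 2*g*n - 3*g + 6*n)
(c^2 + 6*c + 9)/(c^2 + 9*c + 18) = (c + 3)/(c + 6)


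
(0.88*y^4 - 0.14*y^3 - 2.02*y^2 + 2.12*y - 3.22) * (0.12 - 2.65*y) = -2.332*y^5 + 0.4766*y^4 + 5.3362*y^3 - 5.8604*y^2 + 8.7874*y - 0.3864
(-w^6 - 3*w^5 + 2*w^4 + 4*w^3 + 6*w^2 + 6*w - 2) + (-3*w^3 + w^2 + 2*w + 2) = -w^6 - 3*w^5 + 2*w^4 + w^3 + 7*w^2 + 8*w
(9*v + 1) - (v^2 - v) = -v^2 + 10*v + 1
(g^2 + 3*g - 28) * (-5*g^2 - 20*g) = -5*g^4 - 35*g^3 + 80*g^2 + 560*g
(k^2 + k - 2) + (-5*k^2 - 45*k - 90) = -4*k^2 - 44*k - 92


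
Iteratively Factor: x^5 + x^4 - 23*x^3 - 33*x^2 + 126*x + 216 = (x - 4)*(x^4 + 5*x^3 - 3*x^2 - 45*x - 54) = (x - 4)*(x + 2)*(x^3 + 3*x^2 - 9*x - 27) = (x - 4)*(x - 3)*(x + 2)*(x^2 + 6*x + 9) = (x - 4)*(x - 3)*(x + 2)*(x + 3)*(x + 3)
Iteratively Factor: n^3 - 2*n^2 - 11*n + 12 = (n - 1)*(n^2 - n - 12) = (n - 1)*(n + 3)*(n - 4)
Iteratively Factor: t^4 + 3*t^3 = (t)*(t^3 + 3*t^2) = t*(t + 3)*(t^2) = t^2*(t + 3)*(t)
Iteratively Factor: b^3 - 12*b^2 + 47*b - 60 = (b - 5)*(b^2 - 7*b + 12) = (b - 5)*(b - 3)*(b - 4)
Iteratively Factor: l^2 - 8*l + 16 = (l - 4)*(l - 4)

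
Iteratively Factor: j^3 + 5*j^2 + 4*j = (j + 4)*(j^2 + j) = (j + 1)*(j + 4)*(j)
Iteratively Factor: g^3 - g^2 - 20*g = (g - 5)*(g^2 + 4*g) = g*(g - 5)*(g + 4)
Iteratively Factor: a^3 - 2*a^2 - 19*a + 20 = (a - 1)*(a^2 - a - 20) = (a - 5)*(a - 1)*(a + 4)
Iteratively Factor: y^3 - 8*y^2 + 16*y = (y)*(y^2 - 8*y + 16) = y*(y - 4)*(y - 4)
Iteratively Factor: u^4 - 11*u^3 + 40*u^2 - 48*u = (u - 3)*(u^3 - 8*u^2 + 16*u) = (u - 4)*(u - 3)*(u^2 - 4*u) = u*(u - 4)*(u - 3)*(u - 4)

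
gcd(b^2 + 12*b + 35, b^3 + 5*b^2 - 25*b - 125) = b + 5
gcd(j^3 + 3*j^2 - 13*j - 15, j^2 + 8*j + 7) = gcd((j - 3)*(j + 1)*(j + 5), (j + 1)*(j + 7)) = j + 1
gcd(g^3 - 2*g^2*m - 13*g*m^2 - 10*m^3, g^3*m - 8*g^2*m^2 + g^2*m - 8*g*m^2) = 1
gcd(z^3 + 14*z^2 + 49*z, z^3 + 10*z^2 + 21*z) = z^2 + 7*z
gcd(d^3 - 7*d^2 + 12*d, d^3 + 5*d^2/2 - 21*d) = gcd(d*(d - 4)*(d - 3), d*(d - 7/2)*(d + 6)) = d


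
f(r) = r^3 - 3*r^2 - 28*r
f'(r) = 3*r^2 - 6*r - 28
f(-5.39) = -92.83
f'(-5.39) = 91.50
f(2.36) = -69.64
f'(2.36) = -25.45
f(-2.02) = 36.08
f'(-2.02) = -3.64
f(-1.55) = 32.47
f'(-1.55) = -11.49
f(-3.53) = 17.47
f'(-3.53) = 30.56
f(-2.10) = 36.31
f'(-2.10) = -2.17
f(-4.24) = -11.44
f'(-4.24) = 51.37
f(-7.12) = -313.67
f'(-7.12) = 166.80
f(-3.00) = 30.00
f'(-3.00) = 17.00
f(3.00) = -84.00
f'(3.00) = -19.00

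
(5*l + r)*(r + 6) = 5*l*r + 30*l + r^2 + 6*r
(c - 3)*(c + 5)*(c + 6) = c^3 + 8*c^2 - 3*c - 90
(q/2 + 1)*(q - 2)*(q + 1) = q^3/2 + q^2/2 - 2*q - 2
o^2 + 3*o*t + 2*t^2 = (o + t)*(o + 2*t)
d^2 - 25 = (d - 5)*(d + 5)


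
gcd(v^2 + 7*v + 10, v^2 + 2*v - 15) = v + 5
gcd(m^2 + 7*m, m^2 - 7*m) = m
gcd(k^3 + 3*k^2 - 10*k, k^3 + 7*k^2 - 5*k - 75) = k + 5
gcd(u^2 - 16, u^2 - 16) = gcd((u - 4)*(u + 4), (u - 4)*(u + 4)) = u^2 - 16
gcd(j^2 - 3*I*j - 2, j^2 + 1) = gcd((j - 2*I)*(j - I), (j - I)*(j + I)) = j - I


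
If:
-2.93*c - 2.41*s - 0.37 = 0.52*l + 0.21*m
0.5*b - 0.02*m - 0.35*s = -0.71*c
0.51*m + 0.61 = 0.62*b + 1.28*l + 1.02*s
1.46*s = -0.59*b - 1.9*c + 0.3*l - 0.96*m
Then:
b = 0.994110091797458*s + 0.352682551753859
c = -0.271289034935772*s - 0.23716529462768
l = 0.464188823078257 - 2.18604106563203*s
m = 0.397695834563845 - 2.27800844528348*s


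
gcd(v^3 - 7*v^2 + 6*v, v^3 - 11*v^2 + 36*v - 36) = v - 6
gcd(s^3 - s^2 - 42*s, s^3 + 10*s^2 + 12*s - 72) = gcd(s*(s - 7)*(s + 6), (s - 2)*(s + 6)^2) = s + 6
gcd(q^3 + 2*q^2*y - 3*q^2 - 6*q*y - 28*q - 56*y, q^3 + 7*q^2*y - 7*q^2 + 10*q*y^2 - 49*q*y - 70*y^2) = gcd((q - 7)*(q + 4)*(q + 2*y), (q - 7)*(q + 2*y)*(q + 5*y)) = q^2 + 2*q*y - 7*q - 14*y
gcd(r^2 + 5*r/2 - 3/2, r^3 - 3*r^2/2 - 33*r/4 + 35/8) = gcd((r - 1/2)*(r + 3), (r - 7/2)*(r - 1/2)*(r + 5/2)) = r - 1/2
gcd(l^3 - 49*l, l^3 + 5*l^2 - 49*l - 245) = l^2 - 49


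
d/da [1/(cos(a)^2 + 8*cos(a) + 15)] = 2*(cos(a) + 4)*sin(a)/(cos(a)^2 + 8*cos(a) + 15)^2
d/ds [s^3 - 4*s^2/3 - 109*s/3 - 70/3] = 3*s^2 - 8*s/3 - 109/3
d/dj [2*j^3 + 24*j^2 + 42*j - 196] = 6*j^2 + 48*j + 42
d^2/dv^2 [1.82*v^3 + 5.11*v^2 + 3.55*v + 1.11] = 10.92*v + 10.22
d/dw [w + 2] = 1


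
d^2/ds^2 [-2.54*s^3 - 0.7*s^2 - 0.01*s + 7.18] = -15.24*s - 1.4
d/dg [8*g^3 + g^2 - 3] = 2*g*(12*g + 1)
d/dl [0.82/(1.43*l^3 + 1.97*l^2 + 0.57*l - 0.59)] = (-3.5178*l^2 - 3.2308*l - 0.4674)/(1.43*l^3 + 1.97*l^2 + 0.57*l - 0.59)^2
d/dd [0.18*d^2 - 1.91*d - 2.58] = 0.36*d - 1.91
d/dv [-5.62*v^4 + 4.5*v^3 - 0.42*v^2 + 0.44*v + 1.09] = -22.48*v^3 + 13.5*v^2 - 0.84*v + 0.44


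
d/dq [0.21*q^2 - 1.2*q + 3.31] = 0.42*q - 1.2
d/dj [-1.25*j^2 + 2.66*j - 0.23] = 2.66 - 2.5*j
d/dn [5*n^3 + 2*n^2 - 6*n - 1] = 15*n^2 + 4*n - 6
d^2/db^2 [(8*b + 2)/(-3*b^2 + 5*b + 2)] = 4*((4*b + 1)*(6*b - 5)^2 + (36*b - 17)*(-3*b^2 + 5*b + 2))/(-3*b^2 + 5*b + 2)^3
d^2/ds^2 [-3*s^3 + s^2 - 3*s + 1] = 2 - 18*s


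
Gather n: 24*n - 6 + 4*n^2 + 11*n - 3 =4*n^2 + 35*n - 9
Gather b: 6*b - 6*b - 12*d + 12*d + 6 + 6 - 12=0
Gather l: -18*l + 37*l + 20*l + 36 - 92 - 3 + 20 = 39*l - 39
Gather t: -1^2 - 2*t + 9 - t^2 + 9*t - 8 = -t^2 + 7*t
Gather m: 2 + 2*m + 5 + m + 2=3*m + 9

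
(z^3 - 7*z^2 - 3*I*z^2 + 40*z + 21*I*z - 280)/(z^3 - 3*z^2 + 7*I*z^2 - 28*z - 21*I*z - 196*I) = (z^2 - 3*I*z + 40)/(z^2 + z*(4 + 7*I) + 28*I)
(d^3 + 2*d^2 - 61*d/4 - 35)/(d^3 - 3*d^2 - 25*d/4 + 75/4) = (2*d^2 - d - 28)/(2*d^2 - 11*d + 15)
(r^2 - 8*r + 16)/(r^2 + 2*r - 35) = (r^2 - 8*r + 16)/(r^2 + 2*r - 35)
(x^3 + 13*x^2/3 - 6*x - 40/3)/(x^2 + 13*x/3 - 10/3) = (3*x^2 - 2*x - 8)/(3*x - 2)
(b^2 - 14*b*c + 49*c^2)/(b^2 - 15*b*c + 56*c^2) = (b - 7*c)/(b - 8*c)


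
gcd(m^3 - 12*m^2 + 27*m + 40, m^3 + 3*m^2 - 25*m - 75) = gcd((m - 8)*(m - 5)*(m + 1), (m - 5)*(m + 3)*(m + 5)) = m - 5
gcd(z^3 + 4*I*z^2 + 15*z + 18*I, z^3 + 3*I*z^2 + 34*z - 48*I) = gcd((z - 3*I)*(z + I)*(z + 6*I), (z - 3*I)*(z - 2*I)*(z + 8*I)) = z - 3*I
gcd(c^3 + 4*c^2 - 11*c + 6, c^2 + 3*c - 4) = c - 1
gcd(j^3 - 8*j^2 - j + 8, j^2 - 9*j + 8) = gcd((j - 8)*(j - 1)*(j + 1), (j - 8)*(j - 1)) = j^2 - 9*j + 8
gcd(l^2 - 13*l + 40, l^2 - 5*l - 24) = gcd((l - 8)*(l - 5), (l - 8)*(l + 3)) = l - 8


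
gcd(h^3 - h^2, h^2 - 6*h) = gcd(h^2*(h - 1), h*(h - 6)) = h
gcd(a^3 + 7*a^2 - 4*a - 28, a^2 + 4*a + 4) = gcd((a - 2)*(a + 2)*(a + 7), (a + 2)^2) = a + 2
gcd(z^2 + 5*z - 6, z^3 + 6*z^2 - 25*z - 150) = z + 6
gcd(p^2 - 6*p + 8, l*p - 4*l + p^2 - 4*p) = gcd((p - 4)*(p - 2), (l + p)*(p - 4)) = p - 4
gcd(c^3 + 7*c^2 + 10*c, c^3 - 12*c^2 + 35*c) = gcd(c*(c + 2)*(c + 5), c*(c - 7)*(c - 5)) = c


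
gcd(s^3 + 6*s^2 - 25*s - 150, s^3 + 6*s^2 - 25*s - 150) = s^3 + 6*s^2 - 25*s - 150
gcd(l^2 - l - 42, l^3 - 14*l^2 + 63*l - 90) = 1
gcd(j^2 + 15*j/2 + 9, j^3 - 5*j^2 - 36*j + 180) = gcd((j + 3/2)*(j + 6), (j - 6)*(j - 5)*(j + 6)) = j + 6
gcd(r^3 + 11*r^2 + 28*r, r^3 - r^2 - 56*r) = r^2 + 7*r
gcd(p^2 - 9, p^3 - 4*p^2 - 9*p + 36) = p^2 - 9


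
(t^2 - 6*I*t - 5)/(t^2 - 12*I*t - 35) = (t - I)/(t - 7*I)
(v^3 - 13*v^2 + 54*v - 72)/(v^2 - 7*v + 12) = v - 6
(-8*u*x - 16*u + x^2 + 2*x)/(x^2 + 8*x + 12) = (-8*u + x)/(x + 6)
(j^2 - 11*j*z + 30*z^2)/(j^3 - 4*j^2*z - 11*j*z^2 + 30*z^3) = (-j + 6*z)/(-j^2 - j*z + 6*z^2)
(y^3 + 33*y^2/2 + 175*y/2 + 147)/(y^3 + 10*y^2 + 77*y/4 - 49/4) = 2*(y + 6)/(2*y - 1)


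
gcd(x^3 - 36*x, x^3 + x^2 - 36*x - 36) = x^2 - 36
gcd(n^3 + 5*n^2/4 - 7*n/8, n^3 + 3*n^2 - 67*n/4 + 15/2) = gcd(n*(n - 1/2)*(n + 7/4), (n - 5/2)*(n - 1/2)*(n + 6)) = n - 1/2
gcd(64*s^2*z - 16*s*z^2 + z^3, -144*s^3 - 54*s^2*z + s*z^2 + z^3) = -8*s + z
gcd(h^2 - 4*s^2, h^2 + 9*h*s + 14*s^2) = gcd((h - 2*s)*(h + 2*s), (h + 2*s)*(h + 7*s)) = h + 2*s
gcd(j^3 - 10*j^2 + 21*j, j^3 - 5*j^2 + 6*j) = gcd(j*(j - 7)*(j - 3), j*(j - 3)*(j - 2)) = j^2 - 3*j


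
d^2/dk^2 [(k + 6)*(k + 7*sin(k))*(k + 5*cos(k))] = -7*k^2*sin(k) - 5*k^2*cos(k) - 62*k*sin(k) - 70*k*sin(2*k) - 2*k*cos(k) + 6*k - 46*sin(k) - 420*sin(2*k) + 94*cos(k) + 70*cos(2*k) + 12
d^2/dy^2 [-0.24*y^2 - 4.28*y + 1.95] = -0.480000000000000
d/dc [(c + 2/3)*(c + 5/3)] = 2*c + 7/3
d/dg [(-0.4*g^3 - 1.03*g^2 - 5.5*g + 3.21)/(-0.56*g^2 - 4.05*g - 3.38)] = (0.224*g^4 + 3.24*g^3 + 5.1475*g^2 + 10.558*g + 31.5905)/(0.3136*g^4 + 4.536*g^3 + 20.1881*g^2 + 27.378*g + 11.4244)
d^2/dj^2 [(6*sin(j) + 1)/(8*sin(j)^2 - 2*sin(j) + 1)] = 4*(-864*sin(j)^5 - 88*sin(j)^4 + 100*sin(j)^2 + 589*sin(j) - 309*sin(3*j) + 48*sin(5*j) + 4)/(8*sin(j)^2 - 2*sin(j) + 1)^3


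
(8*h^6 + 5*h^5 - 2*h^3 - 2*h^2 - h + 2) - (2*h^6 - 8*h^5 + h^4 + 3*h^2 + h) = 6*h^6 + 13*h^5 - h^4 - 2*h^3 - 5*h^2 - 2*h + 2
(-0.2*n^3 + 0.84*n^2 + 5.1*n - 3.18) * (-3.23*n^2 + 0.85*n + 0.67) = 0.646*n^5 - 2.8832*n^4 - 15.893*n^3 + 15.1692*n^2 + 0.714*n - 2.1306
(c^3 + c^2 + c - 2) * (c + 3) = c^4 + 4*c^3 + 4*c^2 + c - 6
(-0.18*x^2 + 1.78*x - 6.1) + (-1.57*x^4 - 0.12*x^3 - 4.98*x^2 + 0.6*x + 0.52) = -1.57*x^4 - 0.12*x^3 - 5.16*x^2 + 2.38*x - 5.58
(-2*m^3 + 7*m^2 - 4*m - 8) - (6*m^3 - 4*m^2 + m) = -8*m^3 + 11*m^2 - 5*m - 8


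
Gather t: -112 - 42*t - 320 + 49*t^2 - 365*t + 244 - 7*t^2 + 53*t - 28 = 42*t^2 - 354*t - 216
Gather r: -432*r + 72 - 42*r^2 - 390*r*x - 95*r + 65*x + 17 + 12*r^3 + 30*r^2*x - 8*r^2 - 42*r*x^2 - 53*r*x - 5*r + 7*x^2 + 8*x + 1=12*r^3 + r^2*(30*x - 50) + r*(-42*x^2 - 443*x - 532) + 7*x^2 + 73*x + 90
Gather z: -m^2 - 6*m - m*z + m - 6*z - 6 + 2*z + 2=-m^2 - 5*m + z*(-m - 4) - 4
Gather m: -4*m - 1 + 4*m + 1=0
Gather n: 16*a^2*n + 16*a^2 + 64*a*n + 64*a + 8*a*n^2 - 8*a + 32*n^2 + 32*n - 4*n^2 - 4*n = 16*a^2 + 56*a + n^2*(8*a + 28) + n*(16*a^2 + 64*a + 28)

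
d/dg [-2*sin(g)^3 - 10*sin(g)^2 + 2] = -2*(3*sin(g) + 10)*sin(g)*cos(g)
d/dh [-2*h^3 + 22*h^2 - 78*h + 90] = -6*h^2 + 44*h - 78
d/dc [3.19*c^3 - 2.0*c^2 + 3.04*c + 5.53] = 9.57*c^2 - 4.0*c + 3.04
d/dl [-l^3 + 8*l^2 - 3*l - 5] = -3*l^2 + 16*l - 3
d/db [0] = 0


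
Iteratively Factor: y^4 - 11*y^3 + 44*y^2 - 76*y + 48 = (y - 2)*(y^3 - 9*y^2 + 26*y - 24) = (y - 2)^2*(y^2 - 7*y + 12) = (y - 4)*(y - 2)^2*(y - 3)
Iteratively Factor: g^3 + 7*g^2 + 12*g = (g + 3)*(g^2 + 4*g) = (g + 3)*(g + 4)*(g)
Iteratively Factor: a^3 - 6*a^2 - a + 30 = (a + 2)*(a^2 - 8*a + 15) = (a - 3)*(a + 2)*(a - 5)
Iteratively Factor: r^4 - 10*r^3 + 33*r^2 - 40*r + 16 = (r - 4)*(r^3 - 6*r^2 + 9*r - 4) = (r - 4)*(r - 1)*(r^2 - 5*r + 4) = (r - 4)^2*(r - 1)*(r - 1)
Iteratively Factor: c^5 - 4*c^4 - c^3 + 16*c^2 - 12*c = (c + 2)*(c^4 - 6*c^3 + 11*c^2 - 6*c) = (c - 1)*(c + 2)*(c^3 - 5*c^2 + 6*c) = (c - 2)*(c - 1)*(c + 2)*(c^2 - 3*c) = (c - 3)*(c - 2)*(c - 1)*(c + 2)*(c)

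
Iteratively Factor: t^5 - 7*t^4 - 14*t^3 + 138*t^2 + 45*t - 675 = (t + 3)*(t^4 - 10*t^3 + 16*t^2 + 90*t - 225) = (t + 3)^2*(t^3 - 13*t^2 + 55*t - 75) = (t - 3)*(t + 3)^2*(t^2 - 10*t + 25) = (t - 5)*(t - 3)*(t + 3)^2*(t - 5)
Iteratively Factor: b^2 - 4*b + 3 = (b - 1)*(b - 3)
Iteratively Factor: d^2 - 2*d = (d)*(d - 2)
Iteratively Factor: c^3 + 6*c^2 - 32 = (c - 2)*(c^2 + 8*c + 16) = (c - 2)*(c + 4)*(c + 4)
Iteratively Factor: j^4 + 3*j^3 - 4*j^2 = (j)*(j^3 + 3*j^2 - 4*j) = j*(j - 1)*(j^2 + 4*j) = j^2*(j - 1)*(j + 4)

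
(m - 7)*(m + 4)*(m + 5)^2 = m^4 + 7*m^3 - 33*m^2 - 355*m - 700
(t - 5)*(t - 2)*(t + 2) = t^3 - 5*t^2 - 4*t + 20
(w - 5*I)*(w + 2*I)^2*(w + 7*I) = w^4 + 6*I*w^3 + 23*w^2 + 132*I*w - 140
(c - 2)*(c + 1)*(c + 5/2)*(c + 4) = c^4 + 11*c^3/2 + 3*c^2/2 - 23*c - 20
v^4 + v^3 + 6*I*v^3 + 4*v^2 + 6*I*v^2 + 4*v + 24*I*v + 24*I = (v + 1)*(v - 2*I)*(v + 2*I)*(v + 6*I)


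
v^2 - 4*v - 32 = (v - 8)*(v + 4)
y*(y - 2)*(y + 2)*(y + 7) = y^4 + 7*y^3 - 4*y^2 - 28*y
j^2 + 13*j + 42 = (j + 6)*(j + 7)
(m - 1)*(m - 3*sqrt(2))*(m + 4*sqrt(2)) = m^3 - m^2 + sqrt(2)*m^2 - 24*m - sqrt(2)*m + 24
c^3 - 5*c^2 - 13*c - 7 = (c - 7)*(c + 1)^2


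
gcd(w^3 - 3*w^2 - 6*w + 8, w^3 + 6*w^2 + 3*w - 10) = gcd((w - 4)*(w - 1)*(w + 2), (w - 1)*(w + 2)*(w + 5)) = w^2 + w - 2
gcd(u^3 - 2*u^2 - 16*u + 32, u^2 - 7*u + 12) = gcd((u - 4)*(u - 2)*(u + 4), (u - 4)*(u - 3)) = u - 4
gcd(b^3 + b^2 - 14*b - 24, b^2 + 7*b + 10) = b + 2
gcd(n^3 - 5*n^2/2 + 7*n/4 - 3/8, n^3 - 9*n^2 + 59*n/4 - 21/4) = n^2 - 2*n + 3/4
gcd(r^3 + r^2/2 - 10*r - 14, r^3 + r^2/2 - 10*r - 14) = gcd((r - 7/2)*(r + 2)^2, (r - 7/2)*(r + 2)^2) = r^3 + r^2/2 - 10*r - 14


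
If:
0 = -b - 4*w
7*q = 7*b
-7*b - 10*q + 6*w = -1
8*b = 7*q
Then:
No Solution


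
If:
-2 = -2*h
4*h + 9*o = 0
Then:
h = 1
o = -4/9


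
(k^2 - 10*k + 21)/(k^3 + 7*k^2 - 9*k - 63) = (k - 7)/(k^2 + 10*k + 21)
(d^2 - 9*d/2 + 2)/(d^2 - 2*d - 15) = (-d^2 + 9*d/2 - 2)/(-d^2 + 2*d + 15)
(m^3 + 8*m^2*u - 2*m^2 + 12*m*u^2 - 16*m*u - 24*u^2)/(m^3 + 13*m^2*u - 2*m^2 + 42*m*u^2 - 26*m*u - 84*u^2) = (m + 2*u)/(m + 7*u)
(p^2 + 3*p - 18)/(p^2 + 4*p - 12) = (p - 3)/(p - 2)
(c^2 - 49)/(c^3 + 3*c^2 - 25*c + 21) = (c - 7)/(c^2 - 4*c + 3)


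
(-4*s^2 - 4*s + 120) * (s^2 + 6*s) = -4*s^4 - 28*s^3 + 96*s^2 + 720*s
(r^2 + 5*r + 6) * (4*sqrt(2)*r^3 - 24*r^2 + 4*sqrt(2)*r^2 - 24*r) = 4*sqrt(2)*r^5 - 24*r^4 + 24*sqrt(2)*r^4 - 144*r^3 + 44*sqrt(2)*r^3 - 264*r^2 + 24*sqrt(2)*r^2 - 144*r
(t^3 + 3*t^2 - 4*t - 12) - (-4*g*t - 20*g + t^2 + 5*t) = 4*g*t + 20*g + t^3 + 2*t^2 - 9*t - 12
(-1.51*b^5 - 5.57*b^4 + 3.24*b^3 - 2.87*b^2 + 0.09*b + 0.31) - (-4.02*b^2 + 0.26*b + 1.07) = -1.51*b^5 - 5.57*b^4 + 3.24*b^3 + 1.15*b^2 - 0.17*b - 0.76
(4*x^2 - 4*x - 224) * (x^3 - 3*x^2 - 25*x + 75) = 4*x^5 - 16*x^4 - 312*x^3 + 1072*x^2 + 5300*x - 16800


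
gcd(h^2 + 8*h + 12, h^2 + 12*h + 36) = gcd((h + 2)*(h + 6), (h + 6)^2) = h + 6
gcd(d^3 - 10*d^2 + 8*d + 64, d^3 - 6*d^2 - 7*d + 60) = d - 4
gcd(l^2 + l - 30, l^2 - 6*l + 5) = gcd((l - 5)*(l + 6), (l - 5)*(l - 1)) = l - 5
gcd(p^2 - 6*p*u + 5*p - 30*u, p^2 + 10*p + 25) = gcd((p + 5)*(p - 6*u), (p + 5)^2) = p + 5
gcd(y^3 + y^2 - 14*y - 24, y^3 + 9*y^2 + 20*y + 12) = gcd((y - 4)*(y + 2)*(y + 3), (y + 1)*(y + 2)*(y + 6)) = y + 2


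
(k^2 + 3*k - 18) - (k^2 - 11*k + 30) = 14*k - 48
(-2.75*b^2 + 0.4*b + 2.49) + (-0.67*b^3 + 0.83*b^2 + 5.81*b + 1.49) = -0.67*b^3 - 1.92*b^2 + 6.21*b + 3.98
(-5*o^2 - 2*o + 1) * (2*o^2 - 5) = -10*o^4 - 4*o^3 + 27*o^2 + 10*o - 5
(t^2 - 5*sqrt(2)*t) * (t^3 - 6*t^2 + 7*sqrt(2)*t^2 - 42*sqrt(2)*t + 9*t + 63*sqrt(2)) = t^5 - 6*t^4 + 2*sqrt(2)*t^4 - 61*t^3 - 12*sqrt(2)*t^3 + 18*sqrt(2)*t^2 + 420*t^2 - 630*t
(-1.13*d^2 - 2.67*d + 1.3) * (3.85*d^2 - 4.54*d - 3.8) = -4.3505*d^4 - 5.1493*d^3 + 21.4208*d^2 + 4.244*d - 4.94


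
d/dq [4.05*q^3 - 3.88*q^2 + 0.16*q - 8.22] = 12.15*q^2 - 7.76*q + 0.16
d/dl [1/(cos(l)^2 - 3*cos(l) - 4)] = (2*cos(l) - 3)*sin(l)/(sin(l)^2 + 3*cos(l) + 3)^2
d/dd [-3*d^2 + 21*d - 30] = 21 - 6*d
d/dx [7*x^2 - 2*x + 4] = 14*x - 2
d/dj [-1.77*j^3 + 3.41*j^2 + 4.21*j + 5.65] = -5.31*j^2 + 6.82*j + 4.21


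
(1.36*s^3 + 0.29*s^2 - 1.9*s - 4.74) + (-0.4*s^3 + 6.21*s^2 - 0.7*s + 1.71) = 0.96*s^3 + 6.5*s^2 - 2.6*s - 3.03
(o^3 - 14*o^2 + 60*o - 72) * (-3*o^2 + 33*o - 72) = -3*o^5 + 75*o^4 - 714*o^3 + 3204*o^2 - 6696*o + 5184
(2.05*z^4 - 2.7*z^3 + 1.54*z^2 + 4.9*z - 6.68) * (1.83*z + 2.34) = 3.7515*z^5 - 0.144000000000001*z^4 - 3.4998*z^3 + 12.5706*z^2 - 0.7584*z - 15.6312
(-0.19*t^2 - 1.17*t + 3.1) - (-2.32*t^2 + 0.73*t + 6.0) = 2.13*t^2 - 1.9*t - 2.9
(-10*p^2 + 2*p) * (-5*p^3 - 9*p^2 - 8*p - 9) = 50*p^5 + 80*p^4 + 62*p^3 + 74*p^2 - 18*p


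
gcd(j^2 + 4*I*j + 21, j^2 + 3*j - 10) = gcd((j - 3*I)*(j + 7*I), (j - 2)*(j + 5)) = 1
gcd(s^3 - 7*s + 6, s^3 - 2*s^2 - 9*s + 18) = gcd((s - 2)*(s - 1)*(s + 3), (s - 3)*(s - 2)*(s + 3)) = s^2 + s - 6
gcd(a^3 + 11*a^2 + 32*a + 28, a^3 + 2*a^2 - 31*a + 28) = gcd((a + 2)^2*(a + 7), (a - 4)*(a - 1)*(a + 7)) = a + 7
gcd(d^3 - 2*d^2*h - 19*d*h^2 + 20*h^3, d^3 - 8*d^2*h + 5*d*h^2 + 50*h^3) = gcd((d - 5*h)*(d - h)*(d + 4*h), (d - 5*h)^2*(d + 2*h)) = d - 5*h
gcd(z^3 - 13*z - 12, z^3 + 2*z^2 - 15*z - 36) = z^2 - z - 12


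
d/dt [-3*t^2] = -6*t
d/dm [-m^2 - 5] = -2*m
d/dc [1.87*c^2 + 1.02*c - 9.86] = 3.74*c + 1.02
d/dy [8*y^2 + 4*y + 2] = 16*y + 4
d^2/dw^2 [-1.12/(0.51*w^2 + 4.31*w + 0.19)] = (0.582624*w^2 + 4.923744*w - 1.12*(1.02*w + 4.31)*(2.04*w + 8.62) + 0.217056)/(0.51*w^2 + 4.31*w + 0.19)^3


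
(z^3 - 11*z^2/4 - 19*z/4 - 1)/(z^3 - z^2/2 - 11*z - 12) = (4*z^2 + 5*z + 1)/(2*(2*z^2 + 7*z + 6))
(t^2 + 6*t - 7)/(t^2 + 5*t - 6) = (t + 7)/(t + 6)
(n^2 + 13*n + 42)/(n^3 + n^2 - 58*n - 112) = (n + 6)/(n^2 - 6*n - 16)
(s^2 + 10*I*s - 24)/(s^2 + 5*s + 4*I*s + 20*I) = (s + 6*I)/(s + 5)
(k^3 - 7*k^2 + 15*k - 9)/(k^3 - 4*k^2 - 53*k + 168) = (k^2 - 4*k + 3)/(k^2 - k - 56)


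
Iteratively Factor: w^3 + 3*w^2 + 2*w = (w)*(w^2 + 3*w + 2) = w*(w + 2)*(w + 1)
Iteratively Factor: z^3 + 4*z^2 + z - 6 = (z - 1)*(z^2 + 5*z + 6) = (z - 1)*(z + 3)*(z + 2)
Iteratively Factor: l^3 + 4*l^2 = (l)*(l^2 + 4*l) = l^2*(l + 4)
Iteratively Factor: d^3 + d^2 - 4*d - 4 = (d + 1)*(d^2 - 4) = (d - 2)*(d + 1)*(d + 2)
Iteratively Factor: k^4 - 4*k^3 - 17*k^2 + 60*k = (k)*(k^3 - 4*k^2 - 17*k + 60) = k*(k - 3)*(k^2 - k - 20) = k*(k - 3)*(k + 4)*(k - 5)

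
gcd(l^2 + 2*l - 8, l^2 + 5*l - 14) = l - 2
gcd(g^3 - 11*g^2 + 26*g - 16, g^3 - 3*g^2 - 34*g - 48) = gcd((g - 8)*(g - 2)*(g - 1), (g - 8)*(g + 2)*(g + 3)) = g - 8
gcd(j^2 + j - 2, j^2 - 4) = j + 2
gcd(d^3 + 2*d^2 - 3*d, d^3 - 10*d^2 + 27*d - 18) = d - 1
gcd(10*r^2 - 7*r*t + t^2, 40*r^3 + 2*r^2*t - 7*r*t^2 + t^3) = 5*r - t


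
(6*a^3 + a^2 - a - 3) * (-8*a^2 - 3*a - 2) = -48*a^5 - 26*a^4 - 7*a^3 + 25*a^2 + 11*a + 6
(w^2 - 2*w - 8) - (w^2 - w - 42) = 34 - w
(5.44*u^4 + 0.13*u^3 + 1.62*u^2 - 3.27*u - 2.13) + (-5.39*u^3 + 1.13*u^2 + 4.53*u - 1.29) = 5.44*u^4 - 5.26*u^3 + 2.75*u^2 + 1.26*u - 3.42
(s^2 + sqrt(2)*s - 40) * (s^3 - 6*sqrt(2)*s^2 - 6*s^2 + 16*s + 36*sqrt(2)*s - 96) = s^5 - 5*sqrt(2)*s^4 - 6*s^4 - 36*s^3 + 30*sqrt(2)*s^3 + 216*s^2 + 256*sqrt(2)*s^2 - 1536*sqrt(2)*s - 640*s + 3840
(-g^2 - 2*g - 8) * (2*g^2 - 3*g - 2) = -2*g^4 - g^3 - 8*g^2 + 28*g + 16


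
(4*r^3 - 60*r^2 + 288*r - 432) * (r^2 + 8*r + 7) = 4*r^5 - 28*r^4 - 164*r^3 + 1452*r^2 - 1440*r - 3024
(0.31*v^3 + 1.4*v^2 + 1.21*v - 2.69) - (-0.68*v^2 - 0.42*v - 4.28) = 0.31*v^3 + 2.08*v^2 + 1.63*v + 1.59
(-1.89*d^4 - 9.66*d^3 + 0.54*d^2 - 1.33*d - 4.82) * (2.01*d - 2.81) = -3.7989*d^5 - 14.1057*d^4 + 28.23*d^3 - 4.1907*d^2 - 5.9509*d + 13.5442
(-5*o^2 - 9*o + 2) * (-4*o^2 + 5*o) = 20*o^4 + 11*o^3 - 53*o^2 + 10*o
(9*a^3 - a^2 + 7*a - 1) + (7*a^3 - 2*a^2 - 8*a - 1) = 16*a^3 - 3*a^2 - a - 2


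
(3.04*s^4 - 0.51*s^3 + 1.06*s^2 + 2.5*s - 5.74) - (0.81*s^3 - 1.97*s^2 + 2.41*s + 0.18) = 3.04*s^4 - 1.32*s^3 + 3.03*s^2 + 0.0899999999999999*s - 5.92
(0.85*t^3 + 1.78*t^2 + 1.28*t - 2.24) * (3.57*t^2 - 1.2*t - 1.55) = 3.0345*t^5 + 5.3346*t^4 + 1.1161*t^3 - 12.2918*t^2 + 0.704*t + 3.472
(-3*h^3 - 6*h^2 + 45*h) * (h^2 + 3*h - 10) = -3*h^5 - 15*h^4 + 57*h^3 + 195*h^2 - 450*h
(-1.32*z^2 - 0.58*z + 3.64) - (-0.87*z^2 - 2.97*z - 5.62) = -0.45*z^2 + 2.39*z + 9.26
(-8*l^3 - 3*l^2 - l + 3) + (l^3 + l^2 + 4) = -7*l^3 - 2*l^2 - l + 7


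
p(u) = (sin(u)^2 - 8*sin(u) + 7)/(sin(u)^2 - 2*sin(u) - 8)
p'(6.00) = 1.54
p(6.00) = -1.26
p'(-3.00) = -1.38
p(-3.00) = -1.06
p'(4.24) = -1.69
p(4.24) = -2.75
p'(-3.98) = -0.49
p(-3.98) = -0.18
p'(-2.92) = -1.47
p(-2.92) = -1.17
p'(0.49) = 0.76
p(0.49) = -0.40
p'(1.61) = -0.03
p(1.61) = -0.00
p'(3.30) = -1.39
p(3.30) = -1.08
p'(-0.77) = 1.95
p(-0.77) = -2.13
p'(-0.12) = 1.35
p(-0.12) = -1.03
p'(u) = (-2*sin(u)*cos(u) + 2*cos(u))*(sin(u)^2 - 8*sin(u) + 7)/(sin(u)^2 - 2*sin(u) - 8)^2 + (2*sin(u)*cos(u) - 8*cos(u))/(sin(u)^2 - 2*sin(u) - 8) = 6*(sin(u)^2 - 5*sin(u) + 13)*cos(u)/((sin(u) - 4)^2*(sin(u) + 2)^2)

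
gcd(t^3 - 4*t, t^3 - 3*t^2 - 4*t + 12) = t^2 - 4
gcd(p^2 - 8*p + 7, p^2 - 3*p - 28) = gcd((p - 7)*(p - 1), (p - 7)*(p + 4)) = p - 7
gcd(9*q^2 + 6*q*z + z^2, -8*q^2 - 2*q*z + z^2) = 1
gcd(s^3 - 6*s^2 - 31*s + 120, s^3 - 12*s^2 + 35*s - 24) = s^2 - 11*s + 24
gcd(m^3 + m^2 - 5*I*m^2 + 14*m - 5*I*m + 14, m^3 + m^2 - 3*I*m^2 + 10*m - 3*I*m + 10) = m^2 + m*(1 + 2*I) + 2*I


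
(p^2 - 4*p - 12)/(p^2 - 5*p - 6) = (p + 2)/(p + 1)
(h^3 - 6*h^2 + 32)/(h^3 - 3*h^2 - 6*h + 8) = (h - 4)/(h - 1)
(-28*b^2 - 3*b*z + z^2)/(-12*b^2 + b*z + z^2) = (-7*b + z)/(-3*b + z)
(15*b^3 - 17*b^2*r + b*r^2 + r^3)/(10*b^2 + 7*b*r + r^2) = (3*b^2 - 4*b*r + r^2)/(2*b + r)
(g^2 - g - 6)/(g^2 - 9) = (g + 2)/(g + 3)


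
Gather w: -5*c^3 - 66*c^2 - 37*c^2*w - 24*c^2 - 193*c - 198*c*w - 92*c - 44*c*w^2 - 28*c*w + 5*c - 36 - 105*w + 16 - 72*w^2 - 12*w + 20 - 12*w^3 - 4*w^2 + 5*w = -5*c^3 - 90*c^2 - 280*c - 12*w^3 + w^2*(-44*c - 76) + w*(-37*c^2 - 226*c - 112)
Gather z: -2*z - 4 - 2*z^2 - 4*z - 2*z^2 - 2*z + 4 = -4*z^2 - 8*z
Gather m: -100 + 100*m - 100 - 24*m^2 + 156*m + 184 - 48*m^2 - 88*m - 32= -72*m^2 + 168*m - 48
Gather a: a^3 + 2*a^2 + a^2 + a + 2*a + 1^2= a^3 + 3*a^2 + 3*a + 1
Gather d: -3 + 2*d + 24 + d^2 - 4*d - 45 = d^2 - 2*d - 24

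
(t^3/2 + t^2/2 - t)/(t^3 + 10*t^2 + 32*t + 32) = t*(t - 1)/(2*(t^2 + 8*t + 16))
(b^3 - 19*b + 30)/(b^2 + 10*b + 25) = (b^2 - 5*b + 6)/(b + 5)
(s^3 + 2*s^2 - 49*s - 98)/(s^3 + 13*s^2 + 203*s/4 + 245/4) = 4*(s^2 - 5*s - 14)/(4*s^2 + 24*s + 35)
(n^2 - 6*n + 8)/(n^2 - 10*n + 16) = (n - 4)/(n - 8)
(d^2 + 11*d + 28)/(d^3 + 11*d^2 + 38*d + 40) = (d + 7)/(d^2 + 7*d + 10)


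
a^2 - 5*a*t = a*(a - 5*t)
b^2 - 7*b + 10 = (b - 5)*(b - 2)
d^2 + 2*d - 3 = (d - 1)*(d + 3)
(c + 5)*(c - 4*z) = c^2 - 4*c*z + 5*c - 20*z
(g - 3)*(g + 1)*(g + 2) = g^3 - 7*g - 6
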